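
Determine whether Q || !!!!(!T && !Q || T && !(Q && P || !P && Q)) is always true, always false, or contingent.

Q || !!!!(!T && !Q || T && !(Q && P || !P && Q))
= Q || !!(!T && !Q || T && !(Q && P || !P && Q))   [double negation]
= Q || !!(!T && !Q || T && !Q)   [distribution]
= Q || !!!Q   [distribution]
= Q || !Q   [double negation]
= true   [complement]

always true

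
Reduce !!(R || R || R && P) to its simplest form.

R

!!(R || R || R && P)
= !!(R || R && P)   [idempotence]
= R || R && P   [double negation]
= R   [absorption]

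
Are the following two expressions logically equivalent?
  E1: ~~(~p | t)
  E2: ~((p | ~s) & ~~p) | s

E1: ~~(~p | t)
    = ~p | t   [double negation]
E2: ~((p | ~s) & ~~p) | s
    = ~((p | ~s) & p) | s   [double negation]
    = ~p | s   [absorption]
These differ: at p=1, s=1, t=0, E1 = 0 but E2 = 1.

No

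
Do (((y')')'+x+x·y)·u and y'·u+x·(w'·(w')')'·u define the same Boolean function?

Yes

E1: (((y')')'+x+x·y)·u
    = (y'+x+x·y)·u   [double negation]
    = (y'+x)·u   [absorption]
E2: y'·u+x·(w'·(w')')'·u
    = y'·u+x·(w+w')·u   [De Morgan]
    = (y'+x·(w+w'))·u   [distribution]
    = (y'+x)·u   [complement / identity]
Both reduce to (y'+x)·u, so they are equivalent.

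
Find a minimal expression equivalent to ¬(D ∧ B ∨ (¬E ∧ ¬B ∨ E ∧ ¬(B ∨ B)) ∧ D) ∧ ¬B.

¬(D ∧ B ∨ (¬E ∧ ¬B ∨ E ∧ ¬(B ∨ B)) ∧ D) ∧ ¬B
= ¬(D ∧ B ∨ (¬E ∧ ¬B ∨ E ∧ ¬B) ∧ D) ∧ ¬B   [idempotence]
= ¬(D ∧ B ∨ ¬B ∧ D) ∧ ¬B   [distribution]
= ¬D ∧ ¬B   [distribution]

¬D ∧ ¬B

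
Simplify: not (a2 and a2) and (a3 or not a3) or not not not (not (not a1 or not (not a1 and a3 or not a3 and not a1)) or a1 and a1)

not (a2 and a2) and (a3 or not a3) or not not not (not (not a1 or not (not a1 and a3 or not a3 and not a1)) or a1 and a1)
= not (a2 and a2) and (a3 or not a3) or not (not (not a1 or not (not a1 and a3 or not a3 and not a1)) or a1 and a1)   — double negation
= not (a2 and a2) or not (not (not a1 or not (not a1 and a3 or not a3 and not a1)) or a1 and a1)   — complement / identity
= not (a2 and a2) or not (not (not a1 or not not a1) or a1 and a1)   — distribution
= not (a2 and a2) or not (a1 and not a1 or a1 and a1)   — De Morgan
= not (a2 and a2) or not a1   — distribution
= not a2 or not a1   — idempotence

not a2 or not a1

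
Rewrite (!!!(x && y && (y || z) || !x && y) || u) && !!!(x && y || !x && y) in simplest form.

!y

(!!!(x && y && (y || z) || !x && y) || u) && !!!(x && y || !x && y)
= (!!!(x && y || !x && y) || u) && !!!(x && y || !x && y)   — absorption
= !!!(x && y || !x && y)   — absorption
= !(x && y || !x && y)   — double negation
= !y   — distribution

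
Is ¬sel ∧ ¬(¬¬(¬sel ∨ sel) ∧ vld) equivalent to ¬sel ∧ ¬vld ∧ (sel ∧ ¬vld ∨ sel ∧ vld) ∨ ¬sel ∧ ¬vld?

Yes

E1: ¬sel ∧ ¬(¬¬(¬sel ∨ sel) ∧ vld)
    = ¬sel ∧ ¬((¬sel ∨ sel) ∧ vld)   (double negation)
    = ¬sel ∧ ¬vld   (complement / identity)
E2: ¬sel ∧ ¬vld ∧ (sel ∧ ¬vld ∨ sel ∧ vld) ∨ ¬sel ∧ ¬vld
    = ¬sel ∧ ¬vld ∧ sel ∨ ¬sel ∧ ¬vld   (distribution)
    = ¬sel ∧ ¬vld   (absorption)
Both reduce to ¬sel ∧ ¬vld, so they are equivalent.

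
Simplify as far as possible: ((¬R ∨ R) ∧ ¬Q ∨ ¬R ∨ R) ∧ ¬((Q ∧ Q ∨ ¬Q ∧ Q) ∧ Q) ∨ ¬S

((¬R ∨ R) ∧ ¬Q ∨ ¬R ∨ R) ∧ ¬((Q ∧ Q ∨ ¬Q ∧ Q) ∧ Q) ∨ ¬S
= ((¬R ∨ R) ∧ ¬Q ∨ ¬R ∨ R) ∧ ¬(Q ∧ Q) ∨ ¬S   (distribution)
= (¬R ∨ R) ∧ ¬(Q ∧ Q) ∨ ¬S   (absorption)
= ¬(Q ∧ Q) ∨ ¬S   (complement / identity)
= ¬Q ∨ ¬S   (idempotence)

¬Q ∨ ¬S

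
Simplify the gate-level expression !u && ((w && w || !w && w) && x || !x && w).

!u && ((w && w || !w && w) && x || !x && w)
= !u && (w && x || !x && w)   [distribution]
= !u && w   [distribution]

!u && w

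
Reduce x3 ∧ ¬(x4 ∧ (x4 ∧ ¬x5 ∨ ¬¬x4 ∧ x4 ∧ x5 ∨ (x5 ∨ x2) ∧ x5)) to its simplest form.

x3 ∧ ¬x4

x3 ∧ ¬(x4 ∧ (x4 ∧ ¬x5 ∨ ¬¬x4 ∧ x4 ∧ x5 ∨ (x5 ∨ x2) ∧ x5))
= x3 ∧ ¬(x4 ∧ (x4 ∧ ¬x5 ∨ x4 ∧ x4 ∧ x5 ∨ (x5 ∨ x2) ∧ x5))
= x3 ∧ ¬(x4 ∧ (x4 ∧ ¬x5 ∨ x4 ∧ x4 ∧ x5 ∨ x5))
= x3 ∧ ¬(x4 ∧ (x4 ∧ ¬x5 ∨ x4 ∧ x5 ∨ x5))
= x3 ∧ ¬(x4 ∧ (x4 ∨ x5))
= x3 ∧ ¬x4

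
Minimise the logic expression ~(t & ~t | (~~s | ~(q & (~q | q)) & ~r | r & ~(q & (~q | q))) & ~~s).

~(t & ~t | (~~s | ~(q & (~q | q)) & ~r | r & ~(q & (~q | q))) & ~~s)
= ~(t & ~t | (~~s | ~(q & (~q | q))) & ~~s)
= ~(t & ~t | (~~s | ~q) & ~~s)
= ~(t & ~t | ~~s)
= ~~~s
= ~s

~s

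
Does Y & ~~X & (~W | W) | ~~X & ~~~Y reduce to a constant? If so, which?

Y & ~~X & (~W | W) | ~~X & ~~~Y
= Y & ~~X & (~W | W) | ~~X & ~Y   [double negation]
= Y & ~~X | ~~X & ~Y   [complement / identity]
= ~~X   [distribution]
= X   [double negation]
This depends on X, so it is not a constant.

no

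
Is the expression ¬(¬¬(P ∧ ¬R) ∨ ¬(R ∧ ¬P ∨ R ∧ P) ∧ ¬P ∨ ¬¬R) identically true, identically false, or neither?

¬(¬¬(P ∧ ¬R) ∨ ¬(R ∧ ¬P ∨ R ∧ P) ∧ ¬P ∨ ¬¬R)
= ¬(¬¬(P ∧ ¬R) ∨ ¬R ∧ ¬P ∨ ¬¬R)   [distribution]
= ¬(P ∧ ¬R ∨ ¬R ∧ ¬P ∨ ¬¬R)   [double negation]
= ¬(¬R ∨ ¬¬R)   [distribution]
= R ∧ ¬R   [De Morgan]
= False   [complement]

identically false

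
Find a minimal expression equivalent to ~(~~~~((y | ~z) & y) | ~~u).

~y & ~u

~(~~~~((y | ~z) & y) | ~~u)
= ~~~((y | ~z) & y) & ~u
= ~~~y & ~u
= ~y & ~u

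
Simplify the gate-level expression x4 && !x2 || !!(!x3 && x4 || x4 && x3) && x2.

x4 && !x2 || !!(!x3 && x4 || x4 && x3) && x2
= x4 && !x2 || !!x4 && x2   — distribution
= x4 && !x2 || x4 && x2   — double negation
= x4   — distribution

x4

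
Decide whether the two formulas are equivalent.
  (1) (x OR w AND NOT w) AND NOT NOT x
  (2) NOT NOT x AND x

E1: (x OR w AND NOT w) AND NOT NOT x
    = x AND NOT NOT x   (complement / identity)
    = x AND x   (double negation)
    = x   (idempotence)
E2: NOT NOT x AND x
    = x AND x   (double negation)
    = x   (idempotence)
Both reduce to x, so they are equivalent.

Yes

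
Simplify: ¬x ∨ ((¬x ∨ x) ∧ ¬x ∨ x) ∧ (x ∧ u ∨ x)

¬x ∨ ((¬x ∨ x) ∧ ¬x ∨ x) ∧ (x ∧ u ∨ x)
= ¬x ∨ ((¬x ∨ x) ∧ ¬x ∨ x) ∧ x
= ¬x ∨ (¬x ∨ x) ∧ x
= ¬x ∨ x
= True

True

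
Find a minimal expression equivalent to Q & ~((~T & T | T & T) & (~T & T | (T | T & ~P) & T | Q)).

Q & ~T

Q & ~((~T & T | T & T) & (~T & T | (T | T & ~P) & T | Q))
= Q & ~((~T & T | T & T) & (~T & T | T & T | Q))
= Q & ~(~T & T | T & T)
= Q & ~T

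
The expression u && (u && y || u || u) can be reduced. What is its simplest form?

u && (u && y || u || u)
= u && (u || u)   (absorption)
= u && u   (idempotence)
= u   (idempotence)

u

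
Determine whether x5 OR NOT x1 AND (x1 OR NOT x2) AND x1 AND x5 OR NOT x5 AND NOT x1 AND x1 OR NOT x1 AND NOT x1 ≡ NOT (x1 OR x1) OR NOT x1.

E1: x5 OR NOT x1 AND (x1 OR NOT x2) AND x1 AND x5 OR NOT x5 AND NOT x1 AND x1 OR NOT x1 AND NOT x1
    = x5 OR NOT x1 AND x1 AND x5 OR NOT x5 AND NOT x1 AND x1 OR NOT x1 AND NOT x1   (absorption)
    = x5 OR NOT x1 AND x1 OR NOT x1 AND NOT x1   (distribution)
    = x5 OR NOT x1   (distribution)
E2: NOT (x1 OR x1) OR NOT x1
    = NOT x1 OR NOT x1   (idempotence)
    = NOT x1   (idempotence)
These differ: at x1=1, x2=0, x5=1, E1 = 1 but E2 = 0.

No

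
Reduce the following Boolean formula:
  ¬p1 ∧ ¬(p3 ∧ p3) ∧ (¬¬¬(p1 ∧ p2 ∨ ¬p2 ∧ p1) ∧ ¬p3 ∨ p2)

¬p1 ∧ ¬(p3 ∧ p3) ∧ (¬¬¬(p1 ∧ p2 ∨ ¬p2 ∧ p1) ∧ ¬p3 ∨ p2)
= ¬p1 ∧ ¬(p3 ∧ p3) ∧ (¬¬¬p1 ∧ ¬p3 ∨ p2)
= ¬p1 ∧ ¬p3 ∧ (¬¬¬p1 ∧ ¬p3 ∨ p2)
= ¬p1 ∧ ¬p3 ∧ (¬p1 ∧ ¬p3 ∨ p2)
= ¬p1 ∧ ¬p3

¬p1 ∧ ¬p3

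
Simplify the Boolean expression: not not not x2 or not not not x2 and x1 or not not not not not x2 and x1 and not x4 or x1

not x2 or x1

not not not x2 or not not not x2 and x1 or not not not not not x2 and x1 and not x4 or x1
= not not not x2 or not not not x2 and x1 or not not not x2 and x1 and not x4 or x1   [double negation]
= not not not x2 or not not not x2 and x1 or x1   [absorption]
= not not not x2 or x1   [absorption]
= not x2 or x1   [double negation]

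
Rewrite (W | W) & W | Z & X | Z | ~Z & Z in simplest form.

W | Z

(W | W) & W | Z & X | Z | ~Z & Z
= (W | W) & W | Z & X | Z   — complement / identity
= W & W | Z & X | Z   — idempotence
= W & W | Z   — absorption
= W | Z   — idempotence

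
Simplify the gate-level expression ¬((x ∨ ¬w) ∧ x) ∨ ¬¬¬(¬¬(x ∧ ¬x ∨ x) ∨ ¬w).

¬((x ∨ ¬w) ∧ x) ∨ ¬¬¬(¬¬(x ∧ ¬x ∨ x) ∨ ¬w)
= ¬x ∨ ¬¬¬(¬¬(x ∧ ¬x ∨ x) ∨ ¬w)   [absorption]
= ¬x ∨ ¬(¬¬(x ∧ ¬x ∨ x) ∨ ¬w)   [double negation]
= ¬x ∨ ¬(¬¬x ∨ ¬w)   [complement / identity]
= ¬x ∨ ¬x ∧ w   [De Morgan]
= ¬x   [absorption]

¬x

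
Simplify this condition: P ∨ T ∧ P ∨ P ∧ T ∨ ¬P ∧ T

P ∨ T ∧ P ∨ P ∧ T ∨ ¬P ∧ T
= P ∨ T ∧ P ∨ T   — distribution
= P ∨ T   — absorption

P ∨ T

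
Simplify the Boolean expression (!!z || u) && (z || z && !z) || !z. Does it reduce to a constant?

true

(!!z || u) && (z || z && !z) || !z
= (!!z || u) && z || !z   (complement / identity)
= (z || u) && z || !z   (double negation)
= z || !z   (absorption)
= true   (complement)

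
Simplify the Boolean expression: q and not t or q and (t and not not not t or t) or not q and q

q and not t or q and (t and not not not t or t) or not q and q
= q and not t or q and (t and not t or t) or not q and q   [double negation]
= q and not t or q and (t and not t or t)   [complement / identity]
= q and not t or q and t   [complement / identity]
= q   [distribution]

q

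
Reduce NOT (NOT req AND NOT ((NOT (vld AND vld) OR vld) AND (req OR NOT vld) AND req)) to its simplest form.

NOT (NOT req AND NOT ((NOT (vld AND vld) OR vld) AND (req OR NOT vld) AND req))
= req OR (NOT (vld AND vld) OR vld) AND (req OR NOT vld) AND req   [De Morgan]
= req OR (NOT vld OR vld) AND (req OR NOT vld) AND req   [idempotence]
= req OR (NOT vld OR vld) AND req   [absorption]
= req OR req   [complement / identity]
= req   [idempotence]

req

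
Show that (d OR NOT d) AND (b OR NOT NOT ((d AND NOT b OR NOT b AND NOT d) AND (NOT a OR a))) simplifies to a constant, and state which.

TRUE

(d OR NOT d) AND (b OR NOT NOT ((d AND NOT b OR NOT b AND NOT d) AND (NOT a OR a)))
= b OR NOT NOT ((d AND NOT b OR NOT b AND NOT d) AND (NOT a OR a))   (complement / identity)
= b OR NOT NOT (NOT b AND (NOT a OR a))   (distribution)
= b OR NOT NOT NOT b   (complement / identity)
= b OR NOT b   (double negation)
= TRUE   (complement)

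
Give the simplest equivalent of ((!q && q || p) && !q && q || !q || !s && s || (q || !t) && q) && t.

t

((!q && q || p) && !q && q || !q || !s && s || (q || !t) && q) && t
= ((!q && q || p) && !q && q || !q || (q || !t) && q) && t
= (!q && q || !q || (q || !t) && q) && t
= (!q && q || !q || q) && t
= (!q || q) && t
= t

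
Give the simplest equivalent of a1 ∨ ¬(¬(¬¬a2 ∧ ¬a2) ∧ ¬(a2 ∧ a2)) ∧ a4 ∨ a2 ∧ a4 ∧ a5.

a1 ∨ a2 ∧ a4

a1 ∨ ¬(¬(¬¬a2 ∧ ¬a2) ∧ ¬(a2 ∧ a2)) ∧ a4 ∨ a2 ∧ a4 ∧ a5
= a1 ∨ ¬(¬(a2 ∧ ¬a2) ∧ ¬(a2 ∧ a2)) ∧ a4 ∨ a2 ∧ a4 ∧ a5
= a1 ∨ (a2 ∧ ¬a2 ∨ a2 ∧ a2) ∧ a4 ∨ a2 ∧ a4 ∧ a5
= a1 ∨ a2 ∧ a4 ∨ a2 ∧ a4 ∧ a5
= a1 ∨ a2 ∧ a4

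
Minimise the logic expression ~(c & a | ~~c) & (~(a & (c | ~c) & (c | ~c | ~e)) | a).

~c

~(c & a | ~~c) & (~(a & (c | ~c) & (c | ~c | ~e)) | a)
= ~(c & a | ~~c) & (~(a & (c | ~c)) | a)   (absorption)
= ~(c & a | c) & (~(a & (c | ~c)) | a)   (double negation)
= ~(c & a | c) & (~a | a)   (complement / identity)
= ~(c & a | c)   (complement / identity)
= ~c   (absorption)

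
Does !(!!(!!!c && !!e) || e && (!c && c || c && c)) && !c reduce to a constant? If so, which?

!(!!(!!!c && !!e) || e && (!c && c || c && c)) && !c
= !(!(!!c || !e) || e && (!c && c || c && c)) && !c
= !(!(!!c || !e) || e && c) && !c
= !(!c && e || e && c) && !c
= !e && !c
This depends on c, e, so it is not a constant.

no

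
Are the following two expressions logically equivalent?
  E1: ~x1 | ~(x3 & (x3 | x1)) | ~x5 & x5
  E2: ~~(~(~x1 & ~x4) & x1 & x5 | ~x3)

No

E1: ~x1 | ~(x3 & (x3 | x1)) | ~x5 & x5
    = ~x1 | ~(x3 & (x3 | x1))
    = ~x1 | ~x3
E2: ~~(~(~x1 & ~x4) & x1 & x5 | ~x3)
    = ~(~x1 & ~x4) & x1 & x5 | ~x3
    = (x1 | x4) & x1 & x5 | ~x3
    = x1 & x5 | ~x3
These differ: at x1=0, x3=1, x4=0, x5=0, E1 = 1 but E2 = 0.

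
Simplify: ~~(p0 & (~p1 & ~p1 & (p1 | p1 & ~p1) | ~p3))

p0 & ~p3

~~(p0 & (~p1 & ~p1 & (p1 | p1 & ~p1) | ~p3))
= ~~(p0 & (~p1 & (p1 | p1 & ~p1) | ~p3))   — idempotence
= ~~(p0 & (~p1 & p1 | ~p3))   — complement / identity
= ~~(p0 & ~p3)   — complement / identity
= p0 & ~p3   — double negation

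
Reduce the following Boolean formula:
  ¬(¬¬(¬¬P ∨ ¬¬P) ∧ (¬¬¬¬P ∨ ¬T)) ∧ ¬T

¬(¬¬(¬¬P ∨ ¬¬P) ∧ (¬¬¬¬P ∨ ¬T)) ∧ ¬T
= ¬(¬¬¬¬P ∧ (¬¬¬¬P ∨ ¬T)) ∧ ¬T   (idempotence)
= ¬¬¬¬¬P ∧ ¬T   (absorption)
= ¬¬¬P ∧ ¬T   (double negation)
= ¬P ∧ ¬T   (double negation)

¬P ∧ ¬T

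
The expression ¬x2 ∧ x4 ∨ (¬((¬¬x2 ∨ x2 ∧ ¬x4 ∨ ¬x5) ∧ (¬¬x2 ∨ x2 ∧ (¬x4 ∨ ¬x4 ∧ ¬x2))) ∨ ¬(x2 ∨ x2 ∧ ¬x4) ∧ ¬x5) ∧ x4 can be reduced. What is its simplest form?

¬x2 ∧ x4 ∨ (¬((¬¬x2 ∨ x2 ∧ ¬x4 ∨ ¬x5) ∧ (¬¬x2 ∨ x2 ∧ (¬x4 ∨ ¬x4 ∧ ¬x2))) ∨ ¬(x2 ∨ x2 ∧ ¬x4) ∧ ¬x5) ∧ x4
= ¬x2 ∧ x4 ∨ (¬((¬¬x2 ∨ x2 ∧ ¬x4 ∨ ¬x5) ∧ (¬¬x2 ∨ x2 ∧ ¬x4)) ∨ ¬(x2 ∨ x2 ∧ ¬x4) ∧ ¬x5) ∧ x4   (absorption)
= ¬x2 ∧ x4 ∨ (¬(¬¬x2 ∨ x2 ∧ ¬x4) ∨ ¬(x2 ∨ x2 ∧ ¬x4) ∧ ¬x5) ∧ x4   (absorption)
= ¬x2 ∧ x4 ∨ (¬(x2 ∨ x2 ∧ ¬x4) ∨ ¬(x2 ∨ x2 ∧ ¬x4) ∧ ¬x5) ∧ x4   (double negation)
= ¬x2 ∧ x4 ∨ ¬(x2 ∨ x2 ∧ ¬x4) ∧ x4   (absorption)
= ¬x2 ∧ x4 ∨ ¬x2 ∧ x4   (absorption)
= ¬x2 ∧ x4   (idempotence)

¬x2 ∧ x4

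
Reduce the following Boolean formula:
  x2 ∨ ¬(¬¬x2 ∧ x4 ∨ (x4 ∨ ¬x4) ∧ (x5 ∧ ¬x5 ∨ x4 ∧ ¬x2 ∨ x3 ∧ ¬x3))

x2 ∨ ¬(¬¬x2 ∧ x4 ∨ (x4 ∨ ¬x4) ∧ (x5 ∧ ¬x5 ∨ x4 ∧ ¬x2 ∨ x3 ∧ ¬x3))
= x2 ∨ ¬(x2 ∧ x4 ∨ (x4 ∨ ¬x4) ∧ (x5 ∧ ¬x5 ∨ x4 ∧ ¬x2 ∨ x3 ∧ ¬x3))
= x2 ∨ ¬(x2 ∧ x4 ∨ x5 ∧ ¬x5 ∨ x4 ∧ ¬x2 ∨ x3 ∧ ¬x3)
= x2 ∨ ¬(x2 ∧ x4 ∨ x5 ∧ ¬x5 ∨ x4 ∧ ¬x2)
= x2 ∨ ¬(x2 ∧ x4 ∨ x4 ∧ ¬x2)
= x2 ∨ ¬x4

x2 ∨ ¬x4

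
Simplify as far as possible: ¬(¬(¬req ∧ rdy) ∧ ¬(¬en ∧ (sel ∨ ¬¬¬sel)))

¬req ∧ rdy ∨ ¬en

¬(¬(¬req ∧ rdy) ∧ ¬(¬en ∧ (sel ∨ ¬¬¬sel)))
= ¬(¬(¬req ∧ rdy) ∧ ¬(¬en ∧ (sel ∨ ¬sel)))
= ¬req ∧ rdy ∨ ¬en ∧ (sel ∨ ¬sel)
= ¬req ∧ rdy ∨ ¬en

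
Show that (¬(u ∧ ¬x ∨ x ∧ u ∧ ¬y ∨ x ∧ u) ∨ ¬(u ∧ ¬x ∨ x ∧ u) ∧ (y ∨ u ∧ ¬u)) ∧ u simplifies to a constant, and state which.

(¬(u ∧ ¬x ∨ x ∧ u ∧ ¬y ∨ x ∧ u) ∨ ¬(u ∧ ¬x ∨ x ∧ u) ∧ (y ∨ u ∧ ¬u)) ∧ u
= (¬(u ∧ ¬x ∨ x ∧ u ∧ ¬y ∨ x ∧ u) ∨ ¬(u ∧ ¬x ∨ x ∧ u) ∧ y) ∧ u
= (¬(u ∧ ¬x ∨ x ∧ u) ∨ ¬(u ∧ ¬x ∨ x ∧ u) ∧ y) ∧ u
= ¬(u ∧ ¬x ∨ x ∧ u) ∧ u
= ¬u ∧ u
= False

False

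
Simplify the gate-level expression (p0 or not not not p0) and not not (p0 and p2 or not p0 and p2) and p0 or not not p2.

p2

(p0 or not not not p0) and not not (p0 and p2 or not p0 and p2) and p0 or not not p2
= (p0 or not p0) and not not (p0 and p2 or not p0 and p2) and p0 or not not p2   — double negation
= not not (p0 and p2 or not p0 and p2) and p0 or not not p2   — complement / identity
= not not p2 and p0 or not not p2   — distribution
= not not p2   — absorption
= p2   — double negation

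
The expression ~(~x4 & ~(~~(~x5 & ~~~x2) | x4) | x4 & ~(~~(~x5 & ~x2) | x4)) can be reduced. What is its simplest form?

~x5 & ~x2 | x4

~(~x4 & ~(~~(~x5 & ~~~x2) | x4) | x4 & ~(~~(~x5 & ~x2) | x4))
= ~(~x4 & ~(~~(~x5 & ~x2) | x4) | x4 & ~(~~(~x5 & ~x2) | x4))   (double negation)
= ~~(~~(~x5 & ~x2) | x4)   (distribution)
= ~~(~x5 & ~x2 | x4)   (double negation)
= ~x5 & ~x2 | x4   (double negation)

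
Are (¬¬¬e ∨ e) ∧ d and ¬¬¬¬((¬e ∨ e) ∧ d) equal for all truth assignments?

E1: (¬¬¬e ∨ e) ∧ d
    = (¬e ∨ e) ∧ d   (double negation)
    = d   (complement / identity)
E2: ¬¬¬¬((¬e ∨ e) ∧ d)
    = ¬¬((¬e ∨ e) ∧ d)   (double negation)
    = ¬¬d   (complement / identity)
    = d   (double negation)
Both reduce to d, so they are equivalent.

Yes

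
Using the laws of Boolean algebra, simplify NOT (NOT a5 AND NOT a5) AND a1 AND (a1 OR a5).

NOT (NOT a5 AND NOT a5) AND a1 AND (a1 OR a5)
= (a5 OR a5) AND a1 AND (a1 OR a5)   [De Morgan]
= a5 AND a1 AND (a1 OR a5)   [idempotence]
= a5 AND a1   [absorption]

a5 AND a1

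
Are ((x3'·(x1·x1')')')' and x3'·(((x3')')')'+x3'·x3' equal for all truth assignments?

Yes

E1: ((x3'·(x1·x1')')')'
    = (x3+x1·x1')'   (De Morgan)
    = x3'   (complement / identity)
E2: x3'·(((x3')')')'+x3'·x3'
    = x3'·(x3')'+x3'·x3'   (double negation)
    = x3'·x3+x3'·x3'   (double negation)
    = x3'   (distribution)
Both reduce to x3', so they are equivalent.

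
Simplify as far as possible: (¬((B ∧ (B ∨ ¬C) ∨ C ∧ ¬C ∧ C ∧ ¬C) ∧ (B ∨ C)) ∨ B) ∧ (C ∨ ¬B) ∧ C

(¬((B ∧ (B ∨ ¬C) ∨ C ∧ ¬C ∧ C ∧ ¬C) ∧ (B ∨ C)) ∨ B) ∧ (C ∨ ¬B) ∧ C
= (¬((B ∧ (B ∨ ¬C) ∨ C ∧ ¬C) ∧ (B ∨ C)) ∨ B) ∧ (C ∨ ¬B) ∧ C   — idempotence
= (¬((B ∨ C ∧ ¬C) ∧ (B ∨ C)) ∨ B) ∧ (C ∨ ¬B) ∧ C   — absorption
= (¬(B ∧ (B ∨ C)) ∨ B) ∧ (C ∨ ¬B) ∧ C   — complement / identity
= (¬(B ∧ (B ∨ C)) ∨ B) ∧ C   — absorption
= (¬B ∨ B) ∧ C   — absorption
= C   — complement / identity

C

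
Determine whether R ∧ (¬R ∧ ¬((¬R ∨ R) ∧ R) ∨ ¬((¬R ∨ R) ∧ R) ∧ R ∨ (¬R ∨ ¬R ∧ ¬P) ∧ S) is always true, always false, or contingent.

always false

R ∧ (¬R ∧ ¬((¬R ∨ R) ∧ R) ∨ ¬((¬R ∨ R) ∧ R) ∧ R ∨ (¬R ∨ ¬R ∧ ¬P) ∧ S)
= R ∧ (¬((¬R ∨ R) ∧ R) ∨ (¬R ∨ ¬R ∧ ¬P) ∧ S)
= R ∧ (¬R ∨ (¬R ∨ ¬R ∧ ¬P) ∧ S)
= R ∧ (¬R ∨ ¬R ∧ S)
= R ∧ ¬R
= False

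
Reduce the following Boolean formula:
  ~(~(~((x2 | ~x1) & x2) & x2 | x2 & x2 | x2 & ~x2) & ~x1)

x2 | x1

~(~(~((x2 | ~x1) & x2) & x2 | x2 & x2 | x2 & ~x2) & ~x1)
= ~(~(~x2 & x2 | x2 & x2 | x2 & ~x2) & ~x1)   — absorption
= ~x2 & x2 | x2 & x2 | x2 & ~x2 | x1   — De Morgan
= x2 & x2 | x2 & ~x2 | x1   — complement / identity
= x2 | x1   — distribution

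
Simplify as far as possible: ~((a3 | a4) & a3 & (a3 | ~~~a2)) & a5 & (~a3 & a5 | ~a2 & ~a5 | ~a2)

~a3 & a5

~((a3 | a4) & a3 & (a3 | ~~~a2)) & a5 & (~a3 & a5 | ~a2 & ~a5 | ~a2)
= ~(a3 & (a3 | ~~~a2)) & a5 & (~a3 & a5 | ~a2 & ~a5 | ~a2)   [absorption]
= ~(a3 & (a3 | ~~~a2)) & a5 & (~a3 & a5 | ~a2)   [absorption]
= ~(a3 & (a3 | ~a2)) & a5 & (~a3 & a5 | ~a2)   [double negation]
= ~a3 & a5 & (~a3 & a5 | ~a2)   [absorption]
= ~a3 & a5   [absorption]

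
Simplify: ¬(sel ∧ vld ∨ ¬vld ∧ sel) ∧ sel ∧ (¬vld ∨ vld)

False

¬(sel ∧ vld ∨ ¬vld ∧ sel) ∧ sel ∧ (¬vld ∨ vld)
= ¬(sel ∧ vld ∨ ¬vld ∧ sel) ∧ sel   [complement / identity]
= ¬sel ∧ sel   [distribution]
= False   [complement]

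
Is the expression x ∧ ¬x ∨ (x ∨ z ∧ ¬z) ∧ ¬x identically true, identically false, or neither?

x ∧ ¬x ∨ (x ∨ z ∧ ¬z) ∧ ¬x
= x ∧ ¬x ∨ x ∧ ¬x
= x ∧ ¬x
= False

identically false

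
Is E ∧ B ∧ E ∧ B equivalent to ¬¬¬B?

E1: E ∧ B ∧ E ∧ B
    = E ∧ B   — idempotence
E2: ¬¬¬B
    = ¬B   — double negation
These differ: at B=0, E=0, E1 = 0 but E2 = 1.

No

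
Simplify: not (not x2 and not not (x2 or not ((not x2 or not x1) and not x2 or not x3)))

True

not (not x2 and not not (x2 or not ((not x2 or not x1) and not x2 or not x3)))
= not (not x2 and not not (x2 or not (not x2 or not x3)))   [absorption]
= not (not x2 and not not (x2 or x2 and x3))   [De Morgan]
= not (not x2 and not not x2)   [absorption]
= x2 or not x2   [De Morgan]
= True   [complement]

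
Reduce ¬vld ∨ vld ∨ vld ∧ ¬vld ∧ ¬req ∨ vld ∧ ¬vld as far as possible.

True

¬vld ∨ vld ∨ vld ∧ ¬vld ∧ ¬req ∨ vld ∧ ¬vld
= ¬vld ∨ vld ∨ vld ∧ ¬vld
= ¬vld ∨ vld
= True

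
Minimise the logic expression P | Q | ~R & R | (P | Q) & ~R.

P | Q

P | Q | ~R & R | (P | Q) & ~R
= P | Q | (P | Q) & ~R
= P | Q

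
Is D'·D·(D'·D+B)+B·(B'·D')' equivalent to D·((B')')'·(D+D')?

No

E1: D'·D·(D'·D+B)+B·(B'·D')'
    = D'·D·(D'·D+B)+B·(B+D)
    = D'·D·(D'·D+B)+B
    = D'·D+B
    = B
E2: D·((B')')'·(D+D')
    = D·B'·(D+D')
    = D·B'
These differ: at B=1, D=1, E1 = 1 but E2 = 0.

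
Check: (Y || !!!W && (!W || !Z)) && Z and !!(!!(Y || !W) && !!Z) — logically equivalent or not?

Yes

E1: (Y || !!!W && (!W || !Z)) && Z
    = (Y || !W && (!W || !Z)) && Z   [double negation]
    = (Y || !W) && Z   [absorption]
E2: !!(!!(Y || !W) && !!Z)
    = !(!(Y || !W) || !Z)   [De Morgan]
    = (Y || !W) && Z   [De Morgan]
Both reduce to (Y || !W) && Z, so they are equivalent.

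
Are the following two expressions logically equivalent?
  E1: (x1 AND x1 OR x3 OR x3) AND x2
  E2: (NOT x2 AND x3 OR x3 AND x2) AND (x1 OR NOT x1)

No

E1: (x1 AND x1 OR x3 OR x3) AND x2
    = (x1 AND x1 OR x3) AND x2   (idempotence)
    = (x1 OR x3) AND x2   (idempotence)
E2: (NOT x2 AND x3 OR x3 AND x2) AND (x1 OR NOT x1)
    = x3 AND (x1 OR NOT x1)   (distribution)
    = x3   (complement / identity)
These differ: at x1=1, x2=0, x3=1, E1 = 0 but E2 = 1.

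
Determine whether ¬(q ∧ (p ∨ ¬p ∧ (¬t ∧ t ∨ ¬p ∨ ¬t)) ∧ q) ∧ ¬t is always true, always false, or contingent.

¬(q ∧ (p ∨ ¬p ∧ (¬t ∧ t ∨ ¬p ∨ ¬t)) ∧ q) ∧ ¬t
= ¬(q ∧ (p ∨ ¬p ∧ (¬p ∨ ¬t)) ∧ q) ∧ ¬t
= ¬(q ∧ (p ∨ ¬p) ∧ q) ∧ ¬t
= ¬(q ∧ q) ∧ ¬t
= ¬q ∧ ¬t
This depends on q, t, so it is not a constant.

contingent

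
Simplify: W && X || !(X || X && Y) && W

W && X || !(X || X && Y) && W
= W && X || !X && W
= W

W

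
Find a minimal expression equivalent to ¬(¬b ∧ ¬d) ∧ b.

¬(¬b ∧ ¬d) ∧ b
= (b ∨ d) ∧ b   (De Morgan)
= b   (absorption)

b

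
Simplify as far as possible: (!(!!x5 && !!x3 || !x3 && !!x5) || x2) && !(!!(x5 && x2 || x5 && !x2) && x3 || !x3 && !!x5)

(!(!!x5 && !!x3 || !x3 && !!x5) || x2) && !(!!(x5 && x2 || x5 && !x2) && x3 || !x3 && !!x5)
= (!(!!x5 && !!x3 || !x3 && !!x5) || x2) && !(!!x5 && x3 || !x3 && !!x5)   — distribution
= (!(!!x5 && x3 || !x3 && !!x5) || x2) && !(!!x5 && x3 || !x3 && !!x5)   — double negation
= !(!!x5 && x3 || !x3 && !!x5)   — absorption
= !!!x5   — distribution
= !x5   — double negation

!x5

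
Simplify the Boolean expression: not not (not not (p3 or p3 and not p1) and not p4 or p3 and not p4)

p3 and not p4

not not (not not (p3 or p3 and not p1) and not p4 or p3 and not p4)
= not not (not not p3 and not p4 or p3 and not p4)   [absorption]
= not not (p3 and not p4 or p3 and not p4)   [double negation]
= not not (p3 and not p4)   [idempotence]
= p3 and not p4   [double negation]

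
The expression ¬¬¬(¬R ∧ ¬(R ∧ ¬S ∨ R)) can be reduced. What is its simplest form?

¬¬¬(¬R ∧ ¬(R ∧ ¬S ∨ R))
= ¬¬¬(¬R ∧ ¬R)   [absorption]
= ¬¬¬¬R   [idempotence]
= ¬¬R   [double negation]
= R   [double negation]

R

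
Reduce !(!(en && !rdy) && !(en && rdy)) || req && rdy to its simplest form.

!(!(en && !rdy) && !(en && rdy)) || req && rdy
= en && !rdy || en && rdy || req && rdy   (De Morgan)
= en || req && rdy   (distribution)

en || req && rdy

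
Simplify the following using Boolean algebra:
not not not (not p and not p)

not not not (not p and not p)
= not (not p and not p)   — double negation
= p or p   — De Morgan
= p   — idempotence

p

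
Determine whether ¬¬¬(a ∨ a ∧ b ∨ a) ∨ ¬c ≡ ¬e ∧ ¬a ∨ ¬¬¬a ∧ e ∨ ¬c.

E1: ¬¬¬(a ∨ a ∧ b ∨ a) ∨ ¬c
    = ¬(a ∨ a ∧ b ∨ a) ∨ ¬c   [double negation]
    = ¬(a ∨ a) ∨ ¬c   [absorption]
    = ¬a ∨ ¬c   [idempotence]
E2: ¬e ∧ ¬a ∨ ¬¬¬a ∧ e ∨ ¬c
    = ¬e ∧ ¬a ∨ ¬a ∧ e ∨ ¬c   [double negation]
    = ¬a ∨ ¬c   [distribution]
Both reduce to ¬a ∨ ¬c, so they are equivalent.

Yes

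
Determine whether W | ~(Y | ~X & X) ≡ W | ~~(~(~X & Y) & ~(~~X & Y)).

E1: W | ~(Y | ~X & X)
    = W | ~Y   [complement / identity]
E2: W | ~~(~(~X & Y) & ~(~~X & Y))
    = W | ~(~X & Y | ~~X & Y)   [De Morgan]
    = W | ~(~X & Y | X & Y)   [double negation]
    = W | ~Y   [distribution]
Both reduce to W | ~Y, so they are equivalent.

Yes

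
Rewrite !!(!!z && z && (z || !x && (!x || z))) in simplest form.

z

!!(!!z && z && (z || !x && (!x || z)))
= !!(!!z && z && (z || !x))   (absorption)
= !!(!!z && z)   (absorption)
= !!z && z   (double negation)
= z && z   (double negation)
= z   (idempotence)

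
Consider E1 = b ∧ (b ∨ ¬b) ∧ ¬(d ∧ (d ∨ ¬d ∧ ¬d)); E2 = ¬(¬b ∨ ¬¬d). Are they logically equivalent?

Yes

E1: b ∧ (b ∨ ¬b) ∧ ¬(d ∧ (d ∨ ¬d ∧ ¬d))
    = b ∧ (b ∨ ¬b) ∧ ¬(d ∧ (d ∨ ¬d))
    = b ∧ ¬(d ∧ (d ∨ ¬d))
    = b ∧ ¬d
E2: ¬(¬b ∨ ¬¬d)
    = b ∧ ¬d
Both reduce to b ∧ ¬d, so they are equivalent.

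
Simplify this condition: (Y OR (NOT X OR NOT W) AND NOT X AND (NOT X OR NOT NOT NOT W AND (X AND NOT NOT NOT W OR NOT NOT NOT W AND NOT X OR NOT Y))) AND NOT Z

(Y OR (NOT X OR NOT W) AND NOT X AND (NOT X OR NOT NOT NOT W AND (X AND NOT NOT NOT W OR NOT NOT NOT W AND NOT X OR NOT Y))) AND NOT Z
= (Y OR (NOT X OR NOT W) AND NOT X AND (NOT X OR NOT NOT NOT W AND (NOT NOT NOT W OR NOT Y))) AND NOT Z
= (Y OR (NOT X OR NOT W) AND NOT X AND (NOT X OR NOT NOT NOT W)) AND NOT Z
= (Y OR NOT X AND (NOT X OR NOT NOT NOT W)) AND NOT Z
= (Y OR NOT X AND (NOT X OR NOT W)) AND NOT Z
= (Y OR NOT X) AND NOT Z

(Y OR NOT X) AND NOT Z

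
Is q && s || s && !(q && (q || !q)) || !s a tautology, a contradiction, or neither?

tautology

q && s || s && !(q && (q || !q)) || !s
= q && s || s && !q || !s   (complement / identity)
= s || !s   (distribution)
= true   (complement)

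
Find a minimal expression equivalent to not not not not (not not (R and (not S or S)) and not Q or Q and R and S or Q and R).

not not not not (not not (R and (not S or S)) and not Q or Q and R and S or Q and R)
= not not not not (not not R and not Q or Q and R and S or Q and R)
= not not not not (not not R and not Q or Q and R)
= not not (not not R and not Q or Q and R)
= not not (R and not Q or Q and R)
= R and not Q or Q and R
= R

R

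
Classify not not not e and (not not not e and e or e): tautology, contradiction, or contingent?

not not not e and (not not not e and e or e)
= not not not e and (not e and e or e)
= not e and (not e and e or e)
= not e and e
= False

contradiction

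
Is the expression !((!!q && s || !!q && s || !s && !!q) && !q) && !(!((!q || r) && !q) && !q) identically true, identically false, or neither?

identically true

!((!!q && s || !!q && s || !s && !!q) && !q) && !(!((!q || r) && !q) && !q)
= !((!!q && s || !s && !!q) && !q) && !(!((!q || r) && !q) && !q)   [idempotence]
= !((!!q && s || !s && !!q) && !q) && !(!!q && !q)   [absorption]
= !(!!q && !q) && !(!!q && !q)   [distribution]
= !(!!q && !q)   [idempotence]
= !q || q   [De Morgan]
= true   [complement]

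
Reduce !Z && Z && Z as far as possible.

!Z && Z && Z
= !Z && Z   [idempotence]
= false   [complement]

false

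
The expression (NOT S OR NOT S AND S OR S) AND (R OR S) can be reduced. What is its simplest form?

R OR S

(NOT S OR NOT S AND S OR S) AND (R OR S)
= (NOT S OR S) AND (R OR S)   (complement / identity)
= R OR S   (complement / identity)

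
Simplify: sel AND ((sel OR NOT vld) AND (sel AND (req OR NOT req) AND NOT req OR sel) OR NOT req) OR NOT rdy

sel AND ((sel OR NOT vld) AND (sel AND (req OR NOT req) AND NOT req OR sel) OR NOT req) OR NOT rdy
= sel AND ((sel OR NOT vld) AND (sel AND NOT req OR sel) OR NOT req) OR NOT rdy   (complement / identity)
= sel AND ((sel OR NOT vld) AND sel OR NOT req) OR NOT rdy   (absorption)
= sel AND (sel OR NOT req) OR NOT rdy   (absorption)
= sel OR NOT rdy   (absorption)

sel OR NOT rdy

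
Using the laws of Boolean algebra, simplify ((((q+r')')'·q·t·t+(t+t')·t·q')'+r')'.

((((q+r')')'·q·t·t+(t+t')·t·q')'+r')'
= ((((q+r')')'·q·t·t+t·q')'+r')'   — complement / identity
= (((q+r')')'·q·t·t+t·q')·r   — De Morgan
= ((q+r')·q·t·t+t·q')·r   — double negation
= (q·t·t+t·q')·r   — absorption
= (q·t+t·q')·r   — idempotence
= t·r   — distribution

t·r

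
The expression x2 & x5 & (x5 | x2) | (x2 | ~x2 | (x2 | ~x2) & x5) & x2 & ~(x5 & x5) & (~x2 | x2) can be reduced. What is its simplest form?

x2 & x5 & (x5 | x2) | (x2 | ~x2 | (x2 | ~x2) & x5) & x2 & ~(x5 & x5) & (~x2 | x2)
= x2 & x5 & (x5 | x2) | (x2 | ~x2 | (x2 | ~x2) & x5) & x2 & ~x5 & (~x2 | x2)
= x2 & x5 & (x5 | x2) | (x2 | ~x2) & x2 & ~x5 & (~x2 | x2)
= x2 & x5 | (x2 | ~x2) & x2 & ~x5 & (~x2 | x2)
= x2 & x5 | (x2 | ~x2) & x2 & ~x5
= x2 & x5 | x2 & ~x5
= x2

x2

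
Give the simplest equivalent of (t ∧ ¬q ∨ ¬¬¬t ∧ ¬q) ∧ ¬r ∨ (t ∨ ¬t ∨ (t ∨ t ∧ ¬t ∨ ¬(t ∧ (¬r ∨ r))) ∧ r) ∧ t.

(t ∧ ¬q ∨ ¬¬¬t ∧ ¬q) ∧ ¬r ∨ (t ∨ ¬t ∨ (t ∨ t ∧ ¬t ∨ ¬(t ∧ (¬r ∨ r))) ∧ r) ∧ t
= (t ∧ ¬q ∨ ¬¬¬t ∧ ¬q) ∧ ¬r ∨ (t ∨ ¬t ∨ (t ∨ ¬(t ∧ (¬r ∨ r))) ∧ r) ∧ t
= (t ∧ ¬q ∨ ¬¬¬t ∧ ¬q) ∧ ¬r ∨ (t ∨ ¬t ∨ (t ∨ ¬t) ∧ r) ∧ t
= (t ∧ ¬q ∨ ¬¬¬t ∧ ¬q) ∧ ¬r ∨ (t ∨ ¬t) ∧ t
= (t ∧ ¬q ∨ ¬¬¬t ∧ ¬q) ∧ ¬r ∨ t
= (t ∧ ¬q ∨ ¬t ∧ ¬q) ∧ ¬r ∨ t
= ¬q ∧ ¬r ∨ t

¬q ∧ ¬r ∨ t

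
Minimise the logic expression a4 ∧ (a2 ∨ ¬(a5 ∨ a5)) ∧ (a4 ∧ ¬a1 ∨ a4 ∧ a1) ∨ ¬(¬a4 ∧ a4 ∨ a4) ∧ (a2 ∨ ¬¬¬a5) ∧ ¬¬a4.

a4 ∧ (a2 ∨ ¬(a5 ∨ a5)) ∧ (a4 ∧ ¬a1 ∨ a4 ∧ a1) ∨ ¬(¬a4 ∧ a4 ∨ a4) ∧ (a2 ∨ ¬¬¬a5) ∧ ¬¬a4
= a4 ∧ (a2 ∨ ¬(a5 ∨ a5)) ∧ a4 ∨ ¬(¬a4 ∧ a4 ∨ a4) ∧ (a2 ∨ ¬¬¬a5) ∧ ¬¬a4   (distribution)
= a4 ∧ (a2 ∨ ¬(a5 ∨ a5)) ∧ a4 ∨ ¬a4 ∧ (a2 ∨ ¬¬¬a5) ∧ ¬¬a4   (complement / identity)
= a4 ∧ (a2 ∨ ¬a5) ∧ a4 ∨ ¬a4 ∧ (a2 ∨ ¬¬¬a5) ∧ ¬¬a4   (idempotence)
= a4 ∧ (a2 ∨ ¬a5) ∧ a4 ∨ ¬a4 ∧ (a2 ∨ ¬¬¬a5) ∧ a4   (double negation)
= a4 ∧ (a2 ∨ ¬a5) ∧ a4 ∨ ¬a4 ∧ (a2 ∨ ¬a5) ∧ a4   (double negation)
= (a2 ∨ ¬a5) ∧ a4   (distribution)

(a2 ∨ ¬a5) ∧ a4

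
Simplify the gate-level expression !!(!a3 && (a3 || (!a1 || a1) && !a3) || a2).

!!(!a3 && (a3 || (!a1 || a1) && !a3) || a2)
= !a3 && (a3 || (!a1 || a1) && !a3) || a2   [double negation]
= !a3 && (a3 || !a3) || a2   [complement / identity]
= !a3 || a2   [complement / identity]

!a3 || a2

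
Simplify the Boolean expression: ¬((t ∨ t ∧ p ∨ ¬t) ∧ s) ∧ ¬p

¬((t ∨ t ∧ p ∨ ¬t) ∧ s) ∧ ¬p
= ¬((t ∨ ¬t) ∧ s) ∧ ¬p   [absorption]
= ¬s ∧ ¬p   [complement / identity]

¬s ∧ ¬p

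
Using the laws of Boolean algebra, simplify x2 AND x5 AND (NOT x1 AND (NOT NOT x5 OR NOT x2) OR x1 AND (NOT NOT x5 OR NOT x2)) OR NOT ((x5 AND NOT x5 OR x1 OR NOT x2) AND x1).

x2 AND x5 AND (NOT x1 AND (NOT NOT x5 OR NOT x2) OR x1 AND (NOT NOT x5 OR NOT x2)) OR NOT ((x5 AND NOT x5 OR x1 OR NOT x2) AND x1)
= x2 AND x5 AND (NOT NOT x5 OR NOT x2) OR NOT ((x5 AND NOT x5 OR x1 OR NOT x2) AND x1)   — distribution
= x2 AND x5 AND (NOT NOT x5 OR NOT x2) OR NOT ((x1 OR NOT x2) AND x1)   — complement / identity
= x2 AND x5 AND (x5 OR NOT x2) OR NOT ((x1 OR NOT x2) AND x1)   — double negation
= x2 AND x5 AND (x5 OR NOT x2) OR NOT x1   — absorption
= x2 AND x5 OR NOT x1   — absorption

x2 AND x5 OR NOT x1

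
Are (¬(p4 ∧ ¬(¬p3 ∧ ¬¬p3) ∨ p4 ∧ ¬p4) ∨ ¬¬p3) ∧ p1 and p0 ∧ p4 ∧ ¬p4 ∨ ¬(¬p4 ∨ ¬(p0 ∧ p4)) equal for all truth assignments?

No

E1: (¬(p4 ∧ ¬(¬p3 ∧ ¬¬p3) ∨ p4 ∧ ¬p4) ∨ ¬¬p3) ∧ p1
    = (¬(p4 ∧ (p3 ∨ ¬p3) ∨ p4 ∧ ¬p4) ∨ ¬¬p3) ∧ p1   (De Morgan)
    = (¬(p4 ∧ (p3 ∨ ¬p3) ∨ p4 ∧ ¬p4) ∨ p3) ∧ p1   (double negation)
    = (¬(p4 ∨ p4 ∧ ¬p4) ∨ p3) ∧ p1   (complement / identity)
    = (¬p4 ∨ p3) ∧ p1   (complement / identity)
E2: p0 ∧ p4 ∧ ¬p4 ∨ ¬(¬p4 ∨ ¬(p0 ∧ p4))
    = p0 ∧ p4 ∧ ¬p4 ∨ p4 ∧ p0 ∧ p4   (De Morgan)
    = p0 ∧ p4   (distribution)
These differ: at p0=1, p1=1, p3=1, p4=0, E1 = 1 but E2 = 0.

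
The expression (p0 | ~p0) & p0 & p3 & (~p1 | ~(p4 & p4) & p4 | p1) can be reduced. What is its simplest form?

(p0 | ~p0) & p0 & p3 & (~p1 | ~(p4 & p4) & p4 | p1)
= (p0 | ~p0) & p0 & p3 & (~p1 | ~p4 & p4 | p1)   (idempotence)
= (p0 | ~p0) & p0 & p3 & (~p1 | p1)   (complement / identity)
= p0 & p3 & (~p1 | p1)   (complement / identity)
= p0 & p3   (complement / identity)

p0 & p3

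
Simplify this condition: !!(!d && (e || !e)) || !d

!d

!!(!d && (e || !e)) || !d
= !!!d || !d
= !d || !d
= !d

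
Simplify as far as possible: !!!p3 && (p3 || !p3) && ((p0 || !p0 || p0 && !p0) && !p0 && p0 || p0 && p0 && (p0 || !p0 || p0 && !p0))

!!!p3 && (p3 || !p3) && ((p0 || !p0 || p0 && !p0) && !p0 && p0 || p0 && p0 && (p0 || !p0 || p0 && !p0))
= !!!p3 && (p3 || !p3) && (!p0 && p0 || p0 && p0) && (p0 || !p0 || p0 && !p0)   — distribution
= !!!p3 && (p3 || !p3) && (!p0 && p0 || p0 && p0) && (p0 || !p0)   — complement / identity
= !!!p3 && (p3 || !p3) && (!p0 && p0 || p0 && p0)   — complement / identity
= !!!p3 && (!p0 && p0 || p0 && p0)   — complement / identity
= !p3 && (!p0 && p0 || p0 && p0)   — double negation
= !p3 && p0   — distribution

!p3 && p0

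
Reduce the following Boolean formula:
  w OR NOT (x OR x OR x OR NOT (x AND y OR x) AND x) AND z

w OR NOT (x OR x OR x OR NOT (x AND y OR x) AND x) AND z
= w OR NOT (x OR x OR NOT (x AND y OR x) AND x) AND z
= w OR NOT (x OR x OR NOT x AND x) AND z
= w OR NOT (x OR x) AND z
= w OR NOT x AND z

w OR NOT x AND z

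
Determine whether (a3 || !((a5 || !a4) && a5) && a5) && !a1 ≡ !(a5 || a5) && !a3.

No

E1: (a3 || !((a5 || !a4) && a5) && a5) && !a1
    = (a3 || !a5 && a5) && !a1   — absorption
    = a3 && !a1   — complement / identity
E2: !(a5 || a5) && !a3
    = !a5 && !a3   — idempotence
These differ: at a1=0, a3=1, a4=1, a5=0, E1 = 1 but E2 = 0.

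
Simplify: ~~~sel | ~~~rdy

~sel | ~rdy

~~~sel | ~~~rdy
= ~~~sel | ~rdy   — double negation
= ~sel | ~rdy   — double negation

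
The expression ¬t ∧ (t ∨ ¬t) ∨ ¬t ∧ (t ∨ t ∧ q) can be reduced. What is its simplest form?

¬t

¬t ∧ (t ∨ ¬t) ∨ ¬t ∧ (t ∨ t ∧ q)
= ¬t ∧ (t ∨ ¬t) ∨ ¬t ∧ t   [absorption]
= ¬t ∨ ¬t ∧ t   [complement / identity]
= ¬t   [complement / identity]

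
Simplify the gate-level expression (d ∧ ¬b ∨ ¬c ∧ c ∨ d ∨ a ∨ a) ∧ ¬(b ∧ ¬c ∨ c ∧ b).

(d ∨ a) ∧ ¬b

(d ∧ ¬b ∨ ¬c ∧ c ∨ d ∨ a ∨ a) ∧ ¬(b ∧ ¬c ∨ c ∧ b)
= (d ∧ ¬b ∨ ¬c ∧ c ∨ d ∨ a ∨ a) ∧ ¬b   — distribution
= (d ∧ ¬b ∨ d ∨ a ∨ a) ∧ ¬b   — complement / identity
= (d ∧ ¬b ∨ d ∨ a) ∧ ¬b   — idempotence
= (d ∨ a) ∧ ¬b   — absorption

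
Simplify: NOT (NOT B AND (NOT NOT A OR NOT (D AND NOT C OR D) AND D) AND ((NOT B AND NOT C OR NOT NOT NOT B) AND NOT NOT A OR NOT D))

NOT (NOT B AND (NOT NOT A OR NOT (D AND NOT C OR D) AND D) AND ((NOT B AND NOT C OR NOT NOT NOT B) AND NOT NOT A OR NOT D))
= NOT (NOT B AND (NOT NOT A OR NOT (D AND NOT C OR D) AND D) AND ((NOT B AND NOT C OR NOT B) AND NOT NOT A OR NOT D))   [double negation]
= NOT (NOT B AND (NOT NOT A OR NOT D AND D) AND ((NOT B AND NOT C OR NOT B) AND NOT NOT A OR NOT D))   [absorption]
= NOT (NOT B AND (NOT NOT A OR NOT D AND D) AND (NOT B AND NOT NOT A OR NOT D))   [absorption]
= NOT (NOT B AND NOT NOT A AND (NOT B AND NOT NOT A OR NOT D))   [complement / identity]
= NOT (NOT B AND NOT NOT A)   [absorption]
= B OR NOT A   [De Morgan]

B OR NOT A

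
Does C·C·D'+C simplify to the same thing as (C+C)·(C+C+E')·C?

Yes

E1: C·C·D'+C
    = C·D'+C   [idempotence]
    = C   [absorption]
E2: (C+C)·(C+C+E')·C
    = (C+C)·C   [absorption]
    = C·C   [idempotence]
    = C   [idempotence]
Both reduce to C, so they are equivalent.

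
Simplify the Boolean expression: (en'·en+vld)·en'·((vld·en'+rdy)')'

(en'·en+vld)·en'·((vld·en'+rdy)')'
= (en'·en+vld)·en'·(vld·en'+rdy)   (double negation)
= vld·en'·(vld·en'+rdy)   (complement / identity)
= vld·en'   (absorption)

vld·en'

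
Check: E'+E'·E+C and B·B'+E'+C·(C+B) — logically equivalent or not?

Yes

E1: E'+E'·E+C
    = E'+C
E2: B·B'+E'+C·(C+B)
    = B·B'+E'+C
    = E'+C
Both reduce to E'+C, so they are equivalent.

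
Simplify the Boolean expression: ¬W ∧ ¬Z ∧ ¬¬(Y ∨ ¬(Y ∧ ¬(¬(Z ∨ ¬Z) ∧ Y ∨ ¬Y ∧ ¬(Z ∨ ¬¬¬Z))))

¬W ∧ ¬Z ∧ ¬¬(Y ∨ ¬(Y ∧ ¬(¬(Z ∨ ¬Z) ∧ Y ∨ ¬Y ∧ ¬(Z ∨ ¬¬¬Z))))
= ¬W ∧ ¬Z ∧ ¬¬(Y ∨ ¬(Y ∧ ¬(¬(Z ∨ ¬Z) ∧ Y ∨ ¬Y ∧ ¬(Z ∨ ¬Z))))   — double negation
= ¬W ∧ ¬Z ∧ ¬¬(Y ∨ ¬(Y ∧ ¬¬(Z ∨ ¬Z)))   — distribution
= ¬W ∧ ¬Z ∧ ¬¬(Y ∨ ¬(Y ∧ (Z ∨ ¬Z)))   — double negation
= ¬W ∧ ¬Z ∧ ¬¬(Y ∨ ¬Y)   — complement / identity
= ¬W ∧ ¬Z ∧ (Y ∨ ¬Y)   — double negation
= ¬W ∧ ¬Z   — complement / identity

¬W ∧ ¬Z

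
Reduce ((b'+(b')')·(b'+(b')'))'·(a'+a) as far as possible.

((b'+(b')')·(b'+(b')'))'·(a'+a)
= (b'+(b')')'·(a'+a)
= b·b'·(a'+a)
= b·b'
= 0

0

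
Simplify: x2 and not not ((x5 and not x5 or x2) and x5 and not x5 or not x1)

x2 and not x1

x2 and not not ((x5 and not x5 or x2) and x5 and not x5 or not x1)
= x2 and not not (x5 and not x5 or not x1)
= x2 and not not not x1
= x2 and not x1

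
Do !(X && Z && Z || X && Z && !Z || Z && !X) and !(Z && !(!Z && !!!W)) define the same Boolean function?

Yes

E1: !(X && Z && Z || X && Z && !Z || Z && !X)
    = !(X && Z || Z && !X)   [distribution]
    = !Z   [distribution]
E2: !(Z && !(!Z && !!!W))
    = !(Z && !(!Z && !W))   [double negation]
    = !(Z && (Z || W))   [De Morgan]
    = !Z   [absorption]
Both reduce to !Z, so they are equivalent.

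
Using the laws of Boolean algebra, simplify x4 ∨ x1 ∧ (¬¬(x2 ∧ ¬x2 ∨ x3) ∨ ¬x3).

x4 ∨ x1

x4 ∨ x1 ∧ (¬¬(x2 ∧ ¬x2 ∨ x3) ∨ ¬x3)
= x4 ∨ x1 ∧ (¬¬x3 ∨ ¬x3)   [complement / identity]
= x4 ∨ x1 ∧ (x3 ∨ ¬x3)   [double negation]
= x4 ∨ x1   [complement / identity]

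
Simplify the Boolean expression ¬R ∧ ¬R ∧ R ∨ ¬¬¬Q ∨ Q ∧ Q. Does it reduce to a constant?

¬R ∧ ¬R ∧ R ∨ ¬¬¬Q ∨ Q ∧ Q
= ¬R ∧ R ∨ ¬¬¬Q ∨ Q ∧ Q   — idempotence
= ¬¬¬Q ∨ Q ∧ Q   — complement / identity
= ¬Q ∨ Q ∧ Q   — double negation
= ¬Q ∨ Q   — idempotence
= True   — complement

True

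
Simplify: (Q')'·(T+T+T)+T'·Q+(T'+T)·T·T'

Q

(Q')'·(T+T+T)+T'·Q+(T'+T)·T·T'
= (Q')'·(T+T)+T'·Q+(T'+T)·T·T'   (idempotence)
= (Q')'·(T+T)+T'·Q+T·T'   (complement / identity)
= (Q')'·T+T'·Q+T·T'   (idempotence)
= Q·T+T'·Q+T·T'   (double negation)
= Q·T+T'·Q   (complement / identity)
= Q   (distribution)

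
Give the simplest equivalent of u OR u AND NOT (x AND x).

u

u OR u AND NOT (x AND x)
= u OR u AND NOT x   [idempotence]
= u   [absorption]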